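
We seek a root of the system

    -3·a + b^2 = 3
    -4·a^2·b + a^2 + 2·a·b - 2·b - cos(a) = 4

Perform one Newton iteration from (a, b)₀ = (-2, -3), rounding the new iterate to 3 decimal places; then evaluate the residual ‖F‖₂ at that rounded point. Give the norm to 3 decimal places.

At (-2, -3): F = (12.000, 66.41615).
Jacobian J = [[-3, 2·b], [-8·a·b + 2·a + 2·b + sin(a), -4·a^2 + 2·a - 2]].
At the point, J = [[-3.000, -6.000], [-58.90930, -22.000]] (det J = -287.45578).
Solving J·Δ = −F gives Δ = (0.468, 1.766).
Then the next iterate is (a, b)₁ = (-1.532, -1.234).
Re-evaluating at (-1.532, -1.234): F = (3.11876, 16.14212), so ‖F‖₂ = 16.441.

16.441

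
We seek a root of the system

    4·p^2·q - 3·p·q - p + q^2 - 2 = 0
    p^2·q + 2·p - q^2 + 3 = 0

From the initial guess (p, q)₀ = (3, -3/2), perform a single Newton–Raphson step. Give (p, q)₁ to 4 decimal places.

At (3, -3/2): F = (-43.2500, -6.7500).
Jacobian J = [[8·p·q - 3·q - 1, 4·p^2 - 3·p + 2·q], [2·p·q + 2, p^2 - 2·q]].
At the point, J = [[-32.5000, 24.0000], [-7.0000, 12.0000]] (det J = -222.0000).
Solving J·Δ = −F gives Δ = (-1.6081, -0.3756).
Then the next iterate is (p, q)₁ = (1.3919, -1.8756).

(1.3919, -1.8756)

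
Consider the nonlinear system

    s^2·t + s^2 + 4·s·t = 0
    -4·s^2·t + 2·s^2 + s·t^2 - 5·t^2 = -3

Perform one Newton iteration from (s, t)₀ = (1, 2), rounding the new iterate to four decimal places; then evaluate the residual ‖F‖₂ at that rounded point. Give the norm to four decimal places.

At (1, 2): F = (11.0000, -19.0000).
Jacobian J = [[2·s·t + 2·s + 4·t, s^2 + 4·s], [-8·s·t + 4·s + t^2, -4·s^2 + 2·s·t - 10·t]].
At the point, J = [[14.0000, 5.0000], [-8.0000, -20.0000]] (det J = -240.0000).
Solving J·Δ = −F gives Δ = (-0.5208, -0.7417).
Then the next iterate is (s, t)₁ = (0.4792, 1.2583).
Re-evaluating at (0.4792, 1.2583): F = (2.930489, -4.854390), so ‖F‖₂ = 5.6703.

5.6703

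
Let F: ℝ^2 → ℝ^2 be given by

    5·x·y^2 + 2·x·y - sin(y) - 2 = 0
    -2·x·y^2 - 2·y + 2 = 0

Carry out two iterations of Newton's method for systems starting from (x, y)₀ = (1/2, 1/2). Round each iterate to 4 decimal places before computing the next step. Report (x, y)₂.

At (1/2, 1/2): F = (-1.354426, 0.7500).
Jacobian J = [[5·y^2 + 2·y, 10·x·y + 2·x - cos(y)], [-2·y^2, -4·x·y - 2]].
At the point, J = [[2.2500, 2.622417], [-0.5000, -3.0000]] (det J = -5.438791).
Solving J·Δ = −F gives Δ = (0.3855, 0.1858).
Then the next iterate is (x, y)₁ = (0.8855, 0.6858).
Round to (0.8855, 0.6858) and repeat: F = (0.663609, -0.204540), J = [[3.723208, 7.069846], [-0.940643, -4.429104]].
Δ = (-0.1517, -0.0140), so (x, y)₂ = (0.7338, 0.6718).

(0.7338, 0.6718)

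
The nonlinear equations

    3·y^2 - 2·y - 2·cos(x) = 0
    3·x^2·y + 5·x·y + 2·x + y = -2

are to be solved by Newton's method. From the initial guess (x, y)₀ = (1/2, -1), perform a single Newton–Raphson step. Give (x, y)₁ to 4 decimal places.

(0.5863, -0.5841)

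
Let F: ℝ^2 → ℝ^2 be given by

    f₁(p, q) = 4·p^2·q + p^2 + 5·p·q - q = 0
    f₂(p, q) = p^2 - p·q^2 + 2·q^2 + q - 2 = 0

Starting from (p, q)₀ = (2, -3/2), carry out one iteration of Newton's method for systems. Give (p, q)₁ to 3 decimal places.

(1.354, -0.870)

At (2, -3/2): F = (-33.500, 0.500).
Jacobian J = [[8·p·q + 2·p + 5·q, 4·p^2 + 5·p - 1], [2·p - q^2, -2·p·q + 4·q + 1]].
At the point, J = [[-27.500, 25.000], [1.750, 1.000]] (det J = -71.250).
Solving J·Δ = −F gives Δ = (-0.646, 0.630).
Then the next iterate is (p, q)₁ = (1.354, -0.870).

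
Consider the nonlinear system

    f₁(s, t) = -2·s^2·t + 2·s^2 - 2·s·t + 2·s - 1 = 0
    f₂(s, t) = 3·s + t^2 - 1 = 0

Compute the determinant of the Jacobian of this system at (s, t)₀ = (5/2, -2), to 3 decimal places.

J = [[-4·s·t + 4·s - 2·t + 2, -2·s^2 - 2·s], [3, 2·t]].
At the point, J = [[36.000, -17.500], [3.000, -4.000]].
det J = -91.500.

-91.500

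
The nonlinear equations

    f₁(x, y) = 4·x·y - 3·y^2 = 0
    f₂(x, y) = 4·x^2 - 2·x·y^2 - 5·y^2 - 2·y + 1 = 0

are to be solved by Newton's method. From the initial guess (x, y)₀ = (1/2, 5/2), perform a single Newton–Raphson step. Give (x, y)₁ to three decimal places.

(0.299, 1.288)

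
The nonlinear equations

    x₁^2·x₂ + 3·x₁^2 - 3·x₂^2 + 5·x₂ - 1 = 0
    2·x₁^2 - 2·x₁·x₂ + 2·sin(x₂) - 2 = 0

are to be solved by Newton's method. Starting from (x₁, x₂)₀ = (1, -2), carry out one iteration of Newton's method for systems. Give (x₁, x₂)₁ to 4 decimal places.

(1.1540, -0.7949)

At (1, -2): F = (-22.0000, 2.181405).
Jacobian J = [[2·x₁·x₂ + 6·x₁, x₁^2 - 6·x₂ + 5], [4·x₁ - 2·x₂, -2·x₁ + 2·cos(x₂)]].
At the point, J = [[2.0000, 18.0000], [8.0000, -2.832294]] (det J = -149.664587).
Solving J·Δ = −F gives Δ = (0.1540, 1.2051).
Then the next iterate is (x₁, x₂)₁ = (1.1540, -0.7949).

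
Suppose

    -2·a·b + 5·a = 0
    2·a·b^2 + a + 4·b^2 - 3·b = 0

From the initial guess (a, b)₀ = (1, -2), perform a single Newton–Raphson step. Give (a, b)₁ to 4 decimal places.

At (1, -2): F = (9.0000, 31.0000).
Jacobian J = [[-2·b + 5, -2·a], [2·b^2 + 1, 4·a·b + 8·b - 3]].
At the point, J = [[9.0000, -2.0000], [9.0000, -27.0000]] (det J = -225.0000).
Solving J·Δ = −F gives Δ = (-0.8044, 0.8800).
Then the next iterate is (a, b)₁ = (0.1956, -1.1200).

(0.1956, -1.1200)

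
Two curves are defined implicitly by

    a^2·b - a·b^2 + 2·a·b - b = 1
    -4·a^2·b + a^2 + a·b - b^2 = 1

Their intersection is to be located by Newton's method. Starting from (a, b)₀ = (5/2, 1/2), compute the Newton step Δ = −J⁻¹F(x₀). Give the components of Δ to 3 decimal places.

(-0.815, -0.110)

At (5/2, 1/2): F = (3.500, -6.250).
Jacobian J = [[2·a·b - b^2 + 2·b, a^2 - 2·a·b + 2·a - 1], [-8·a·b + 2·a + b, -4·a^2 + a - 2·b]].
At the point, J = [[3.250, 7.750], [-4.500, -23.500]] (det J = -41.500).
Solving J·Δ = −F gives Δ = (-0.815, -0.110).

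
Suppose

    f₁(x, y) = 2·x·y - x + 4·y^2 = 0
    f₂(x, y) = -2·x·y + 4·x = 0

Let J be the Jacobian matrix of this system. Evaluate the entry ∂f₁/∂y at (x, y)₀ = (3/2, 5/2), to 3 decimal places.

23.000

∂f₁/∂y = 2·x + 8·y.
At (3/2, 5/2) this is 23.000.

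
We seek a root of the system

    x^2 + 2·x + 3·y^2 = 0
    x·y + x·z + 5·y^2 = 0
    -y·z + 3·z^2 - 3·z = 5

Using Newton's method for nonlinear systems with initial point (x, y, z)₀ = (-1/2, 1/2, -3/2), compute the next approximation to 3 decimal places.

At (-1/2, 1/2, -3/2): F = (0.000, 1.750, 7.000).
Jacobian J = [[2·x + 2, 6·y, 0], [y + z, x + 10·y, x], [0, -z, -y + 6·z - 3]].
At the point, J = [[1.000, 3.000, 0.000], [-1.000, 4.500, -0.500], [0.000, 1.500, -12.500]] (det J = -93.000).
Solving J·Δ = −F gives Δ = (0.593, -0.198, 0.536).
Then the next iterate is (x, y, z)₁ = (0.093, 0.302, -0.964).

(0.093, 0.302, -0.964)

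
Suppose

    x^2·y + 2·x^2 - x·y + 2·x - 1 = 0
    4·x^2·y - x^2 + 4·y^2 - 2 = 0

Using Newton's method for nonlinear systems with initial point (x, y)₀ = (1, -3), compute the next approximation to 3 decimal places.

(0.000, -0.650)

At (1, -3): F = (3.000, 21.000).
Jacobian J = [[2·x·y + 4·x - y + 2, x^2 - x], [8·x·y - 2·x, 4·x^2 + 8·y]].
At the point, J = [[3.000, 0.000], [-26.000, -20.000]] (det J = -60.000).
Solving J·Δ = −F gives Δ = (-1.000, 2.350).
Then the next iterate is (x, y)₁ = (0.000, -0.650).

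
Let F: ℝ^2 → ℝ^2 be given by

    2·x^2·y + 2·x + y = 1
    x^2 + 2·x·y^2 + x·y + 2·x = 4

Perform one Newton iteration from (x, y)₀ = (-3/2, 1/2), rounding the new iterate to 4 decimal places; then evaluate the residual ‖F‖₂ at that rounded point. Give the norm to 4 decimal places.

227.5963

At (-3/2, 1/2): F = (-1.2500, -6.2500).
Jacobian J = [[4·x·y + 2, 2·x^2 + 1], [2·x + 2·y^2 + y + 2, 4·x·y + x]].
At the point, J = [[-1.0000, 5.5000], [0.0000, -4.5000]] (det J = 4.5000).
Solving J·Δ = −F gives Δ = (-8.8889, -1.3889).
Then the next iterate is (x, y)₁ = (-10.3889, -0.8889).
Re-evaluating at (-10.3889, -0.8889): F = (-214.543309, 75.968699), so ‖F‖₂ = 227.5963.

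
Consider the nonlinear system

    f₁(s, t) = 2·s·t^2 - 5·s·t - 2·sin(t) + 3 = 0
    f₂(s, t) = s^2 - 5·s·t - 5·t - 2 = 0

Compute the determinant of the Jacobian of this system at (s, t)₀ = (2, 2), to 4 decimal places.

70.9938

J = [[2·t^2 - 5·t, 4·s·t - 5·s - 2·cos(t)], [2·s - 5·t, -5·s - 5]].
At the point, J = [[-2.0000, 6.832294], [-6.0000, -15.0000]].
det J = 70.9938.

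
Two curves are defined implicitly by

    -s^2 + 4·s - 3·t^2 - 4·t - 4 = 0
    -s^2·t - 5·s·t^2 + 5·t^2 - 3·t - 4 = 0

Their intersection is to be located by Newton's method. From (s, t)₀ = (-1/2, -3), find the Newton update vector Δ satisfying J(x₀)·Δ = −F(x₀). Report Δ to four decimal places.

At (-1/2, -3): F = (-21.2500, 73.2500).
Jacobian J = [[-2·s + 4, -6·t - 4], [-2·s·t - 5·t^2, -s^2 - 10·s·t + 10·t - 3]].
At the point, J = [[5.0000, 14.0000], [-48.0000, -48.2500]] (det J = 430.7500).
Solving J·Δ = −F gives Δ = (0.0004, 1.5177).

(0.0004, 1.5177)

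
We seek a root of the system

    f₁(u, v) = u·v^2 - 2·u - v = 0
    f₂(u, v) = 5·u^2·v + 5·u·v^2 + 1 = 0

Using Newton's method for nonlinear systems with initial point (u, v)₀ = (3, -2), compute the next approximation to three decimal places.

(2.096, -1.524)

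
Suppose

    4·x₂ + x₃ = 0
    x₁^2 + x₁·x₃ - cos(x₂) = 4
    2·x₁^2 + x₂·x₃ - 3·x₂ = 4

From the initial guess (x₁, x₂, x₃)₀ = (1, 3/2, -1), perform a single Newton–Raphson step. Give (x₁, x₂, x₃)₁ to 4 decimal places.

At (1, 3/2, -1): F = (5.0000, -4.070737, -8.0000).
Jacobian J = [[0, 4, 1], [2·x₁ + x₃, sin(x₂), x₁], [4·x₁, x₃ - 3, x₂]].
At the point, J = [[0.0000, 4.0000, 1.0000], [1.0000, 0.997495, 1.0000], [4.0000, -4.0000, 1.5000]] (det J = 2.010020).
Solving J·Δ = −F gives Δ = (-21.9742, -10.3397, 36.3587).
Then the next iterate is (x₁, x₂, x₃)₁ = (-20.9742, -8.8397, 35.3587).

(-20.9742, -8.8397, 35.3587)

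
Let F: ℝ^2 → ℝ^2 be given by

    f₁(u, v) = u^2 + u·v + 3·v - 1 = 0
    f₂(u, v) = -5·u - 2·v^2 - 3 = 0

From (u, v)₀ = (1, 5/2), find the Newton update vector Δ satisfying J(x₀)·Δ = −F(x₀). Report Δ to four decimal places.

(-0.7200, -1.6900)

At (1, 5/2): F = (10.0000, -20.5000).
Jacobian J = [[2·u + v, u + 3], [-5, -4·v]].
At the point, J = [[4.5000, 4.0000], [-5.0000, -10.0000]] (det J = -25.0000).
Solving J·Δ = −F gives Δ = (-0.7200, -1.6900).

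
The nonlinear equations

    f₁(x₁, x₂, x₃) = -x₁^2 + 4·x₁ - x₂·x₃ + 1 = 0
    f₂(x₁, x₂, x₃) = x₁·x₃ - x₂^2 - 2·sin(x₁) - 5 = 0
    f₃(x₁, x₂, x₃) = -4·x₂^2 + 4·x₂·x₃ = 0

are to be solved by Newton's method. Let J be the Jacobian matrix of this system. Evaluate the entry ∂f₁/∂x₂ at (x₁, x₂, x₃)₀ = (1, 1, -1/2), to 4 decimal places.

0.5000

∂f₁/∂x₂ = -x₃.
At (1, 1, -1/2) this is 0.5000.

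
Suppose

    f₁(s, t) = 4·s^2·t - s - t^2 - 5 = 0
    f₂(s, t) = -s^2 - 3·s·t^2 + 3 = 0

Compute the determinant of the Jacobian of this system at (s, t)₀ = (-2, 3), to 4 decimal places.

J = [[8·s·t - 1, 4·s^2 - 2·t], [-2·s - 3·t^2, -6·s·t]].
At the point, J = [[-49.0000, 10.0000], [-23.0000, 36.0000]].
det J = -1534.0000.

-1534.0000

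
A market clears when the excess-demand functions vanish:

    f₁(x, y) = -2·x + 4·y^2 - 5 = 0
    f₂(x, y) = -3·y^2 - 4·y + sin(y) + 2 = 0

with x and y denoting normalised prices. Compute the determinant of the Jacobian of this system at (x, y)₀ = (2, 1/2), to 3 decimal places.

J = [[-2, 8·y], [0, -6·y + cos(y) - 4]].
At the point, J = [[-2.000, 4.000], [0.000, -6.12242]].
det J = 12.245.

12.245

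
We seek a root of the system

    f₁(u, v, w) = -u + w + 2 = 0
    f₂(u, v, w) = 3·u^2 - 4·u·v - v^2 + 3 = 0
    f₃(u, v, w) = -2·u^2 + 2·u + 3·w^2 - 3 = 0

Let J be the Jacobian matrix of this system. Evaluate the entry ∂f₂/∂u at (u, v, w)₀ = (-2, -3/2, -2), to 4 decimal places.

-6.0000

∂f₂/∂u = 6·u - 4·v.
At (-2, -3/2, -2) this is -6.0000.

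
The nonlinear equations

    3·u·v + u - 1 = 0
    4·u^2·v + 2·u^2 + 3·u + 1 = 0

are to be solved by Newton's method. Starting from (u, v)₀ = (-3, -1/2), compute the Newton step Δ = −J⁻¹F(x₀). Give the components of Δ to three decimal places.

(6.000, -0.278)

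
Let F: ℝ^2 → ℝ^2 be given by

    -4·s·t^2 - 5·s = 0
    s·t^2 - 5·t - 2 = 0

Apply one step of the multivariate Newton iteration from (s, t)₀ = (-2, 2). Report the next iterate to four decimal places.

(-2.6483, 0.2621)

At (-2, 2): F = (42.0000, -20.0000).
Jacobian J = [[-4·t^2 - 5, -8·s·t], [t^2, 2·s·t - 5]].
At the point, J = [[-21.0000, 32.0000], [4.0000, -13.0000]] (det J = 145.0000).
Solving J·Δ = −F gives Δ = (-0.6483, -1.7379).
Then the next iterate is (s, t)₁ = (-2.6483, 0.2621).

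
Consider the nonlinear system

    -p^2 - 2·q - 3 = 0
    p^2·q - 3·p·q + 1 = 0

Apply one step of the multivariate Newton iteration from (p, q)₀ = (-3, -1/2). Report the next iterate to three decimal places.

At (-3, -1/2): F = (-11.000, -8.000).
Jacobian J = [[-2·p, -2], [2·p·q - 3·q, p^2 - 3·p]].
At the point, J = [[6.000, -2.000], [4.500, 18.000]] (det J = 117.000).
Solving J·Δ = −F gives Δ = (1.829, -0.013).
Then the next iterate is (p, q)₁ = (-1.171, -0.513).

(-1.171, -0.513)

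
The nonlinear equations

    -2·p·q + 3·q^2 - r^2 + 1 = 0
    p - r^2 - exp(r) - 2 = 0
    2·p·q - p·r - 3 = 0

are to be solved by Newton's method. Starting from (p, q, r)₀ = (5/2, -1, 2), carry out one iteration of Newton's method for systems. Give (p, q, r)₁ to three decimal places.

(0.598, -0.483, 0.877)

At (5/2, -1, 2): F = (5.000, -10.88906, -13.000).
Jacobian J = [[-2·q, -2·p + 6·q, -2·r], [1, 0, -2·r - exp(r)], [2·q - r, 2·p, -p]].
At the point, J = [[2.000, -11.000, -4.000], [1.000, 0.000, -11.38906], [-4.000, 5.000, -2.500]] (det J = -434.72791).
Solving J·Δ = −F gives Δ = (-1.902, 0.517, -1.123).
Then the next iterate is (p, q, r)₁ = (0.598, -0.483, 0.877).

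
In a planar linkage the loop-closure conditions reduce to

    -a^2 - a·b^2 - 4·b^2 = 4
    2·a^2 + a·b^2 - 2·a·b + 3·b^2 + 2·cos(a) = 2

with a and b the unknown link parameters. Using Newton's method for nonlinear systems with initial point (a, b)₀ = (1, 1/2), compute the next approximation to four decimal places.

At (1, 1/2): F = (-6.2500, 1.080605).
Jacobian J = [[-2·a - b^2, -2·a·b - 8·b], [4·a + b^2 - 2·b - 2·sin(a), 2·a·b - 2·a + 6·b]].
At the point, J = [[-2.2500, -5.0000], [1.567058, 2.0000]] (det J = 3.335290).
Solving J·Δ = −F gives Δ = (2.1278, -2.2075).
Then the next iterate is (a, b)₁ = (3.1278, -1.7075).

(3.1278, -1.7075)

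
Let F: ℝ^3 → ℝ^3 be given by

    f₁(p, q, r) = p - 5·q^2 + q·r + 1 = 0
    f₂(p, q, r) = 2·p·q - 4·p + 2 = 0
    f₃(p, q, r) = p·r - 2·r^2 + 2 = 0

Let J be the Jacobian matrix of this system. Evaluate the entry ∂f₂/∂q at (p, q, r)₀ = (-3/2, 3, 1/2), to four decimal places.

-3.0000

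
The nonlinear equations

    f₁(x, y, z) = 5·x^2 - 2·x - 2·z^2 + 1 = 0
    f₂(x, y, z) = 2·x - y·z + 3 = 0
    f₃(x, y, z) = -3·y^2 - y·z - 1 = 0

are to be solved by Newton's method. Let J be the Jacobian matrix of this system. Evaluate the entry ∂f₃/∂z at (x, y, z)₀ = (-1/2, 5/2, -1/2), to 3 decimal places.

-2.500

∂f₃/∂z = -y.
At (-1/2, 5/2, -1/2) this is -2.500.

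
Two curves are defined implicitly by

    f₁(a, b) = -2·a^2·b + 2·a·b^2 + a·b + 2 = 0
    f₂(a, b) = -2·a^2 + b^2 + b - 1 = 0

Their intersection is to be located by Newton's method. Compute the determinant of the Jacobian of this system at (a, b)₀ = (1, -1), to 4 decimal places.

-25.0000

J = [[-4·a·b + 2·b^2 + b, -2·a^2 + 4·a·b + a], [-4·a, 2·b + 1]].
At the point, J = [[5.0000, -5.0000], [-4.0000, -1.0000]].
det J = -25.0000.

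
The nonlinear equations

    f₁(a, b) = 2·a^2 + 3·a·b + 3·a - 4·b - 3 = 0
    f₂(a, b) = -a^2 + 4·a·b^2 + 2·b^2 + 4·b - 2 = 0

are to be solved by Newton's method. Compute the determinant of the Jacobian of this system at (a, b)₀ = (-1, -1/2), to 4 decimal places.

6.0000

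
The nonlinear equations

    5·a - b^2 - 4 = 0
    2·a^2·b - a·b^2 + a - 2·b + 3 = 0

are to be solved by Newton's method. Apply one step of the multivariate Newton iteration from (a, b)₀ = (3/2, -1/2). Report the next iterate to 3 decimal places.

(1.045, -1.475)

At (3/2, -1/2): F = (3.250, 2.875).
Jacobian J = [[5, -2·b], [4·a·b - b^2 + 1, 2·a^2 - 2·a·b - 2]].
At the point, J = [[5.000, 1.000], [-2.250, 4.000]] (det J = 22.250).
Solving J·Δ = −F gives Δ = (-0.455, -0.975).
Then the next iterate is (a, b)₁ = (1.045, -1.475).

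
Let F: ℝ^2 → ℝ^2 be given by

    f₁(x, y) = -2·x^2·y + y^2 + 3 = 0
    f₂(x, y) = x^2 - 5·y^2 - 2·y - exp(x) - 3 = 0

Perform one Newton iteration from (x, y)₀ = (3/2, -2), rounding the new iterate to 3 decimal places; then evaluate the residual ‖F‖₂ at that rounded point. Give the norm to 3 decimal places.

At (3/2, -2): F = (16.000, -21.23169).
Jacobian J = [[-4·x·y, -2·x^2 + 2·y], [2·x - exp(x), -10·y - 2]].
At the point, J = [[12.000, -8.500], [-1.48169, 18.000]] (det J = 203.40564).
Solving J·Δ = −F gives Δ = (-0.529, 1.136).
Then the next iterate is (x, y)₁ = (0.971, -0.864).
Re-evaluating at (0.971, -0.864): F = (5.37573, -6.70222), so ‖F‖₂ = 8.592.

8.592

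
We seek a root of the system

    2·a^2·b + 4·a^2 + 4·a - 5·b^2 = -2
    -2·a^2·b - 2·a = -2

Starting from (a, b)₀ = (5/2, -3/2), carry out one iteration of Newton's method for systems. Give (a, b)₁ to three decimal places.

(1.392, -1.392)

At (5/2, -3/2): F = (7.000, 15.750).
Jacobian J = [[4·a·b + 8·a + 4, 2·a^2 - 10·b], [-4·a·b - 2, -2·a^2]].
At the point, J = [[9.000, 27.500], [13.000, -12.500]] (det J = -470.000).
Solving J·Δ = −F gives Δ = (-1.108, 0.108).
Then the next iterate is (a, b)₁ = (1.392, -1.392).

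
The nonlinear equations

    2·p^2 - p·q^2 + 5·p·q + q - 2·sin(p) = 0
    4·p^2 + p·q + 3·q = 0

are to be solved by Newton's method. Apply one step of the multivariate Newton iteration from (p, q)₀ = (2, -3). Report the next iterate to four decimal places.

(1.3408, -1.4861)

At (2, -3): F = (-44.818595, 1.0000).
Jacobian J = [[4·p - q^2 + 5·q - 2·cos(p), -2·p·q + 5·p + 1], [8·p + q, p + 3]].
At the point, J = [[-15.167706, 23.0000], [13.0000, 5.0000]] (det J = -374.838532).
Solving J·Δ = −F gives Δ = (-0.6592, 1.5139).
Then the next iterate is (p, q)₁ = (1.3408, -1.4861).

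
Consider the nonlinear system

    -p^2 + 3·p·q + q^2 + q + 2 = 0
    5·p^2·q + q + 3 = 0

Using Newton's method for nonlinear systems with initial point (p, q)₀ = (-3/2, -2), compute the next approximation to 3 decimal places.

(-1.343, -0.629)

At (-3/2, -2): F = (10.750, -21.500).
Jacobian J = [[-2·p + 3·q, 3·p + 2·q + 1], [10·p·q, 5·p^2 + 1]].
At the point, J = [[-3.000, -7.500], [30.000, 12.250]] (det J = 188.250).
Solving J·Δ = −F gives Δ = (0.157, 1.371).
Then the next iterate is (p, q)₁ = (-1.343, -0.629).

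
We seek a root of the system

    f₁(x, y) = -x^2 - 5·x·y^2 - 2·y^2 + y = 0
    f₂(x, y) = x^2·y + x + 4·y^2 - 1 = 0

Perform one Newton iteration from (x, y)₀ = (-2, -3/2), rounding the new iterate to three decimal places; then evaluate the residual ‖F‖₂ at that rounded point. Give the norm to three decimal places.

At (-2, -3/2): F = (12.500, 0.000).
Jacobian J = [[-2·x - 5·y^2, -10·x·y - 4·y + 1], [2·x·y + 1, x^2 + 8·y]].
At the point, J = [[-7.250, -23.000], [7.000, -8.000]] (det J = 219.000).
Solving J·Δ = −F gives Δ = (0.457, 0.400).
Then the next iterate is (x, y)₁ = (-1.543, -1.100).
Re-evaluating at (-1.543, -1.100): F = (3.43430, -0.32193), so ‖F‖₂ = 3.449.

3.449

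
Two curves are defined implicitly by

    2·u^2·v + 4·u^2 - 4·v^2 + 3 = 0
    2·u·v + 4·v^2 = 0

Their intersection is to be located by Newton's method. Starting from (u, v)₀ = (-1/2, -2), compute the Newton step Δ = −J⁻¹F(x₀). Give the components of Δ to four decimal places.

(1.1515, 0.7879)

At (-1/2, -2): F = (-13.0000, 18.0000).
Jacobian J = [[4·u·v + 8·u, 2·u^2 - 8·v], [2·v, 2·u + 8·v]].
At the point, J = [[0.0000, 16.5000], [-4.0000, -17.0000]] (det J = 66.0000).
Solving J·Δ = −F gives Δ = (1.1515, 0.7879).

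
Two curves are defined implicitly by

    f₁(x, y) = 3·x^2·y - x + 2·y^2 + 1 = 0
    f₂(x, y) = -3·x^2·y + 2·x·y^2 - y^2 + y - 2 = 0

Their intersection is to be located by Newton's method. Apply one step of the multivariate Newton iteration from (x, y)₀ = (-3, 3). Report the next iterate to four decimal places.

(-1.4689, 2.5182)

At (-3, 3): F = (103.0000, -143.0000).
Jacobian J = [[6·x·y - 1, 3·x^2 + 4·y], [-6·x·y + 2·y^2, -3·x^2 + 4·x·y - 2·y + 1]].
At the point, J = [[-55.0000, 39.0000], [72.0000, -68.0000]] (det J = 932.0000).
Solving J·Δ = −F gives Δ = (1.5311, -0.4818).
Then the next iterate is (x, y)₁ = (-1.4689, 2.5182).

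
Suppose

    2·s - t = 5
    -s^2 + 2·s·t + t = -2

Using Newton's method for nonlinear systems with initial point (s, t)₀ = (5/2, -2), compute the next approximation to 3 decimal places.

(3.917, 2.833)

At (5/2, -2): F = (2.000, -16.250).
Jacobian J = [[2, -1], [-2·s + 2·t, 2·s + 1]].
At the point, J = [[2.000, -1.000], [-9.000, 6.000]] (det J = 3.000).
Solving J·Δ = −F gives Δ = (1.417, 4.833).
Then the next iterate is (s, t)₁ = (3.917, 2.833).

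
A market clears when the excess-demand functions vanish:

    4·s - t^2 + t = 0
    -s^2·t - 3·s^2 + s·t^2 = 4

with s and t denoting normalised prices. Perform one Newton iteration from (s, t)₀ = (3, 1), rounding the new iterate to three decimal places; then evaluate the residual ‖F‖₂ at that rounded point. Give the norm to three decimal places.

16.362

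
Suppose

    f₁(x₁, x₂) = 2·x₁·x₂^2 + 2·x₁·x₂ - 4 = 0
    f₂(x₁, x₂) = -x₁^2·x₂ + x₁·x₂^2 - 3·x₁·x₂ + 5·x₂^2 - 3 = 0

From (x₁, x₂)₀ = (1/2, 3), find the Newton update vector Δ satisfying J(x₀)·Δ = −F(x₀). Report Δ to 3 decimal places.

At (1/2, 3): F = (8.000, 41.250).
Jacobian J = [[2·x₂^2 + 2·x₂, 4·x₁·x₂ + 2·x₁], [-2·x₁·x₂ + x₂^2 - 3·x₂, -x₁^2 + 2·x₁·x₂ - 3·x₁ + 10·x₂]].
At the point, J = [[24.000, 7.000], [-3.000, 31.250]] (det J = 771.000).
Solving J·Δ = −F gives Δ = (0.050, -1.315).

(0.050, -1.315)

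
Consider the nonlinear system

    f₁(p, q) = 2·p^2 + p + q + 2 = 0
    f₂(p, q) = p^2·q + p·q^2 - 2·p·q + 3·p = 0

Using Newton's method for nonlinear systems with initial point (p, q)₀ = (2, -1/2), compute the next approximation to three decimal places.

At (2, -1/2): F = (11.500, 6.500).
Jacobian J = [[4·p + 1, 1], [2·p·q + q^2 - 2·q + 3, p^2 + 2·p·q - 2·p]].
At the point, J = [[9.000, 1.000], [2.250, -2.000]] (det J = -20.250).
Solving J·Δ = −F gives Δ = (-1.457, 1.611).
Then the next iterate is (p, q)₁ = (0.543, 1.111).

(0.543, 1.111)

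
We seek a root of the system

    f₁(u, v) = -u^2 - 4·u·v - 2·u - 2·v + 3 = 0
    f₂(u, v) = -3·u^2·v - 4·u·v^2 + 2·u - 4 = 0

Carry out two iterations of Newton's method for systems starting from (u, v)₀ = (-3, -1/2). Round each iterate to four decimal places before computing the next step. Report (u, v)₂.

(-2.0046, -0.5012)

At (-3, -1/2): F = (-5.0000, 6.5000).
Jacobian J = [[-2·u - 4·v - 2, -4·u - 2], [-6·u·v - 4·v^2 + 2, -3·u^2 - 8·u·v]].
At the point, J = [[6.0000, 10.0000], [-8.0000, -39.0000]] (det J = -154.0000).
Solving J·Δ = −F gives Δ = (0.8442, -0.0065).
Then the next iterate is (u, v)₁ = (-2.1558, -0.5065).
Round to (-2.1558, -0.5065) and repeat: F = (-0.690524, 0.962451), J = [[4.3376, 6.6232], [-5.577645, -22.677723]].
Δ = (0.1512, 0.0053), so (u, v)₂ = (-2.0046, -0.5012).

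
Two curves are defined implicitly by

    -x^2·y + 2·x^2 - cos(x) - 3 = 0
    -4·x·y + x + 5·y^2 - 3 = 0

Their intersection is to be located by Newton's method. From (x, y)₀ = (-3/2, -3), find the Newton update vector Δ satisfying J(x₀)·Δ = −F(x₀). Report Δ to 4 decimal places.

At (-3/2, -3): F = (8.179263, 22.5000).
Jacobian J = [[-2·x·y + 4·x + sin(x), -x^2], [-4·y + 1, -4·x + 10·y]].
At the point, J = [[-15.997495, -2.2500], [13.0000, -24.0000]] (det J = 413.189880).
Solving J·Δ = −F gives Δ = (0.3526, 1.1285).

(0.3526, 1.1285)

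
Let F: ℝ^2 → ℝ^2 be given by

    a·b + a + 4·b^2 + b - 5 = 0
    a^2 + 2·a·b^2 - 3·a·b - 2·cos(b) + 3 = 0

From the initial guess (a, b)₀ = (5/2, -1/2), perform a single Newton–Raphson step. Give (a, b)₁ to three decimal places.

(17.979, 8.479)

At (5/2, -1/2): F = (-3.250, 12.49483).
Jacobian J = [[b + 1, a + 8·b + 1], [2·a + 2·b^2 - 3·b, 4·a·b - 3·a + 2·sin(b)]].
At the point, J = [[0.500, -0.500], [7.000, -13.45885]] (det J = -3.22943).
Solving J·Δ = −F gives Δ = (15.479, 8.979).
Then the next iterate is (a, b)₁ = (17.979, 8.479).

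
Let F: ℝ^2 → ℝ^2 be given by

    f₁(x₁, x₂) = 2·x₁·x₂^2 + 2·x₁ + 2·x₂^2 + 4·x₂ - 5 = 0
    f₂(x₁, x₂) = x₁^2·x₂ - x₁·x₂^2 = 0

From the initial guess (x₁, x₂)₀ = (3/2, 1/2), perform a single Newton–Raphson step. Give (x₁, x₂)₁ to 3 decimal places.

(0.880, 0.533)

At (3/2, 1/2): F = (1.250, 0.750).
Jacobian J = [[2·x₂^2 + 2, 4·x₁·x₂ + 4·x₂ + 4], [2·x₁·x₂ - x₂^2, x₁^2 - 2·x₁·x₂]].
At the point, J = [[2.500, 9.000], [1.250, 0.750]] (det J = -9.375).
Solving J·Δ = −F gives Δ = (-0.620, 0.033).
Then the next iterate is (x₁, x₂)₁ = (0.880, 0.533).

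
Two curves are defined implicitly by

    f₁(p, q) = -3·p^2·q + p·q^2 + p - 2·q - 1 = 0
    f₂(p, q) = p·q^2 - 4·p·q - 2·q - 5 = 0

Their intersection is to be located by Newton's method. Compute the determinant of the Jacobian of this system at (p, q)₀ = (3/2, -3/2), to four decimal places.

-100.0625

J = [[-6·p·q + q^2 + 1, -3·p^2 + 2·p·q - 2], [q^2 - 4·q, 2·p·q - 4·p - 2]].
At the point, J = [[16.7500, -13.2500], [8.2500, -12.5000]].
det J = -100.0625.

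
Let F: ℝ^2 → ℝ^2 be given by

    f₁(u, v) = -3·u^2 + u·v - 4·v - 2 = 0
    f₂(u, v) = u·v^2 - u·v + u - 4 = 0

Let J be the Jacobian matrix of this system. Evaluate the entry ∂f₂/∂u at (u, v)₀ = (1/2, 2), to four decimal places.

∂f₂/∂u = v^2 - v + 1.
At (1/2, 2) this is 3.0000.

3.0000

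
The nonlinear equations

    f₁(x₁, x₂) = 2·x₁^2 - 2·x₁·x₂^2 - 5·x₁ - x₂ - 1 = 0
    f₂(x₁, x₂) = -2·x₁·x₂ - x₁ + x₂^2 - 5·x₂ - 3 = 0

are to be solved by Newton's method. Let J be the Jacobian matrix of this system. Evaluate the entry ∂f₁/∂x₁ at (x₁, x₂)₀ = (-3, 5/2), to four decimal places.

∂f₁/∂x₁ = 4·x₁ - 2·x₂^2 - 5.
At (-3, 5/2) this is -29.5000.

-29.5000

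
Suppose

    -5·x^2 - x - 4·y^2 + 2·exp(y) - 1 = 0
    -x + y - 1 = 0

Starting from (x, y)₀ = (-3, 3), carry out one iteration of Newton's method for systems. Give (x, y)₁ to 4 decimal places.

(-0.3504, 0.6496)

At (-3, 3): F = (-38.828926, 5.0000).
Jacobian J = [[-10·x - 1, -8·y + 2·exp(y)], [-1, 1]].
At the point, J = [[29.0000, 16.171074], [-1.0000, 1.0000]] (det J = 45.171074).
Solving J·Δ = −F gives Δ = (2.6496, -2.3504).
Then the next iterate is (x, y)₁ = (-0.3504, 0.6496).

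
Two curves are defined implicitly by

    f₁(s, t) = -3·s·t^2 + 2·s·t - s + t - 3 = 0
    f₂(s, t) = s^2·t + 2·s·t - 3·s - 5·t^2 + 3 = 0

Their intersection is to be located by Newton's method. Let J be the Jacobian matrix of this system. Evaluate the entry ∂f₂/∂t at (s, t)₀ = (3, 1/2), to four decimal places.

∂f₂/∂t = s^2 + 2·s - 10·t.
At (3, 1/2) this is 10.0000.

10.0000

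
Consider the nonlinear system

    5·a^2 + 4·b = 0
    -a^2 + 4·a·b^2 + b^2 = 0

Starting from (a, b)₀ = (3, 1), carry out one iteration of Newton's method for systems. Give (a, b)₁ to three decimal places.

At (3, 1): F = (49.000, 4.000).
Jacobian J = [[10·a, 4], [-2·a + 4·b^2, 8·a·b + 2·b]].
At the point, J = [[30.000, 4.000], [-2.000, 26.000]] (det J = 788.000).
Solving J·Δ = −F gives Δ = (-1.596, -0.277).
Then the next iterate is (a, b)₁ = (1.404, 0.723).

(1.404, 0.723)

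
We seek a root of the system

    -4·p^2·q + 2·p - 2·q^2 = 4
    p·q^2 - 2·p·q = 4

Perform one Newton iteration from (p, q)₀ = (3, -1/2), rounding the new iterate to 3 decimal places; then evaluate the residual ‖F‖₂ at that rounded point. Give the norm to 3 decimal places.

At (3, -1/2): F = (19.500, -0.250).
Jacobian J = [[-8·p·q + 2, -4·p^2 - 4·q], [q^2 - 2·q, 2·p·q - 2·p]].
At the point, J = [[14.000, -34.000], [1.250, -9.000]] (det J = -83.500).
Solving J·Δ = −F gives Δ = (-2.204, -0.334).
Then the next iterate is (p, q)₁ = (0.796, -0.834).
Re-evaluating at (0.796, -0.834): F = (-1.68537, -2.11861), so ‖F‖₂ = 2.707.

2.707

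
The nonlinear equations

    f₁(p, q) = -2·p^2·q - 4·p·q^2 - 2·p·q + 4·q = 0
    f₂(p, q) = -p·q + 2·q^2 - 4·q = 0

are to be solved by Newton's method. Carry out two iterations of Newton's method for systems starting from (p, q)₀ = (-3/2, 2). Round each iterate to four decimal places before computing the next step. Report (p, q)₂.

At (-3/2, 2): F = (29.0000, 3.0000).
Jacobian J = [[-4·p·q - 4·q^2 - 2·q, -2·p^2 - 8·p·q - 2·p + 4], [-q, -p + 4·q - 4]].
At the point, J = [[-8.0000, 26.5000], [-2.0000, 5.5000]] (det J = 9.0000).
Solving J·Δ = −F gives Δ = (-8.8889, -3.7778).
Then the next iterate is (p, q)₁ = (-10.3889, -1.7778).
Round to (-10.3889, -1.7778) and repeat: F = (471.042745, -5.037041), J = [[-82.964237, -338.835778], [1.7778, -0.7223]].
Δ = (3.0907, 0.6334), so (p, q)₂ = (-7.2982, -1.1444).

(-7.2982, -1.1444)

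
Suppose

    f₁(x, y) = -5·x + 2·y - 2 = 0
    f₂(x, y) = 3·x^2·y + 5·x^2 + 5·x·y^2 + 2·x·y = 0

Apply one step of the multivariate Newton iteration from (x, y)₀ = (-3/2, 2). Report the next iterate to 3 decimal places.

(0.020, 1.050)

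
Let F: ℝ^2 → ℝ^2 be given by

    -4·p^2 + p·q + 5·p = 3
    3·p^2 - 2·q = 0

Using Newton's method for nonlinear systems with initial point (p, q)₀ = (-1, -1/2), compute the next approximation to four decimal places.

At (-1, -1/2): F = (-11.5000, 4.0000).
Jacobian J = [[-8·p + q + 5, p], [6·p, -2]].
At the point, J = [[12.5000, -1.0000], [-6.0000, -2.0000]] (det J = -31.0000).
Solving J·Δ = −F gives Δ = (0.8710, -0.6129).
Then the next iterate is (p, q)₁ = (-0.1290, -1.1129).

(-0.1290, -1.1129)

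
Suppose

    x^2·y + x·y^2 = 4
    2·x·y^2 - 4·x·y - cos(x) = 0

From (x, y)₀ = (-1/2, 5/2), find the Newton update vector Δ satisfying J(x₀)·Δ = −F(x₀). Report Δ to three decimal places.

At (-1/2, 5/2): F = (-6.500, -2.12758).
Jacobian J = [[2·x·y + y^2, x^2 + 2·x·y], [2·y^2 - 4·y + sin(x), 4·x·y - 4·x]].
At the point, J = [[3.750, -2.250], [2.02057, -3.000]] (det J = -6.70371).
Solving J·Δ = −F gives Δ = (2.195, 0.769).

(2.195, 0.769)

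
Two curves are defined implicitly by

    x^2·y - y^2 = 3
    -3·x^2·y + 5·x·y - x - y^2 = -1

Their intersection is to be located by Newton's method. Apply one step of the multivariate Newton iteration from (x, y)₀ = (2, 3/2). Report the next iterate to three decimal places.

(2.135, -0.061)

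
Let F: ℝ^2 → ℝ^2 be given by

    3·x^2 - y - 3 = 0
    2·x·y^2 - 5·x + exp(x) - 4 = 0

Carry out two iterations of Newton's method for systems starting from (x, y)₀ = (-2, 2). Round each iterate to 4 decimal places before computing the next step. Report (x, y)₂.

(-1.1877, 1.1259)

At (-2, 2): F = (7.0000, -9.864665).
Jacobian J = [[6·x, -1], [2·y^2 + exp(x) - 5, 4·x·y]].
At the point, J = [[-12.0000, -1.0000], [3.135335, -16.0000]] (det J = 195.135335).
Solving J·Δ = −F gives Δ = (0.6245, -0.4942).
Then the next iterate is (x, y)₁ = (-1.3755, 1.5058).
Round to (-1.3755, 1.5058) and repeat: F = (1.170201, -3.107497), J = [[-8.2530, -1.0000], [-0.212420, -8.284912]].
Δ = (0.1878, -0.3799), so (x, y)₂ = (-1.1877, 1.1259).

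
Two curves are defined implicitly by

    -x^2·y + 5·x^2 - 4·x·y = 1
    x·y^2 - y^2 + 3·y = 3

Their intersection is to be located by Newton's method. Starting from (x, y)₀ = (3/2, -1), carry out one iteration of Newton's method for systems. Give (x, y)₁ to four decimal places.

(1.6603, 1.6699)

At (3/2, -1): F = (18.5000, -5.5000).
Jacobian J = [[-2·x·y + 10·x - 4·y, -x^2 - 4·x], [y^2, 2·x·y - 2·y + 3]].
At the point, J = [[22.0000, -8.2500], [1.0000, 2.0000]] (det J = 52.2500).
Solving J·Δ = −F gives Δ = (0.1603, 2.6699).
Then the next iterate is (x, y)₁ = (1.6603, 1.6699).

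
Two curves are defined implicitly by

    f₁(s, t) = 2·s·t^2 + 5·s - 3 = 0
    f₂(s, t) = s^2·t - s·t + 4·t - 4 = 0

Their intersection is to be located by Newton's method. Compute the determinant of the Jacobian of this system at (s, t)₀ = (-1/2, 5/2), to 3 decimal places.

58.125

J = [[2·t^2 + 5, 4·s·t], [2·s·t - t, s^2 - s + 4]].
At the point, J = [[17.500, -5.000], [-5.000, 4.750]].
det J = 58.125.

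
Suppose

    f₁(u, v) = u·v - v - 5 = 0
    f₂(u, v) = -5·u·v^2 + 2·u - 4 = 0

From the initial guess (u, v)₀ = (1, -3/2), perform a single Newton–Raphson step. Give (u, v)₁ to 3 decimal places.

At (1, -3/2): F = (-5.000, -13.250).
Jacobian J = [[v, u - 1], [-5·v^2 + 2, -10·u·v]].
At the point, J = [[-1.500, 0.000], [-9.250, 15.000]] (det J = -22.500).
Solving J·Δ = −F gives Δ = (-3.333, -1.172).
Then the next iterate is (u, v)₁ = (-2.333, -2.672).

(-2.333, -2.672)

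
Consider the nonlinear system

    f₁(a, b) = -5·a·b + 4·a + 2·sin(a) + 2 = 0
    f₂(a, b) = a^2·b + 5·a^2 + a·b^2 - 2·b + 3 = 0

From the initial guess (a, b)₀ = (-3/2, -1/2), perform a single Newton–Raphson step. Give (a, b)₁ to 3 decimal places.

(-0.417, -0.159)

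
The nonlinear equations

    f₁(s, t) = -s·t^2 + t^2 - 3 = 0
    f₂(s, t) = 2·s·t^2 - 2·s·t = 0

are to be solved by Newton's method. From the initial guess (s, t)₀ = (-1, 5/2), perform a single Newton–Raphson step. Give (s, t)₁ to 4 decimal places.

At (-1, 5/2): F = (9.5000, -7.5000).
Jacobian J = [[-t^2, -2·s·t + 2·t], [2·t^2 - 2·t, 4·s·t - 2·s]].
At the point, J = [[-6.2500, 10.0000], [7.5000, -8.0000]] (det J = -25.0000).
Solving J·Δ = −F gives Δ = (-0.0400, -0.9750).
Then the next iterate is (s, t)₁ = (-1.0400, 1.5250).

(-1.0400, 1.5250)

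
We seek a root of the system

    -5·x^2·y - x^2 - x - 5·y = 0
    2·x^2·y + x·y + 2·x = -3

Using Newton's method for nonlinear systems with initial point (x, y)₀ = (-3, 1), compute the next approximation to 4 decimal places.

At (-3, 1): F = (-56.0000, 12.0000).
Jacobian J = [[-10·x·y - 2·x - 1, -5·x^2 - 5], [4·x·y + y + 2, 2·x^2 + x]].
At the point, J = [[35.0000, -50.0000], [-9.0000, 15.0000]] (det J = 75.0000).
Solving J·Δ = −F gives Δ = (3.2000, 1.1200).
Then the next iterate is (x, y)₁ = (0.2000, 2.1200).

(0.2000, 2.1200)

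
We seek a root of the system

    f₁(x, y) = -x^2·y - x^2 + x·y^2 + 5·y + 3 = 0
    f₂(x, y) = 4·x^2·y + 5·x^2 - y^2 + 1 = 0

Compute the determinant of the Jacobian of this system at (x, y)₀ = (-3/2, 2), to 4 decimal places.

-61.7500

J = [[-2·x·y - 2·x + y^2, -x^2 + 2·x·y + 5], [8·x·y + 10·x, 4·x^2 - 2·y]].
At the point, J = [[13.0000, -3.2500], [-39.0000, 5.0000]].
det J = -61.7500.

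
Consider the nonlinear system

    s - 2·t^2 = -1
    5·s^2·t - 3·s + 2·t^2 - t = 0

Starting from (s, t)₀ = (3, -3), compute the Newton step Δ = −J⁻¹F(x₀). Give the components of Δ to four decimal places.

(-0.8955, 1.2413)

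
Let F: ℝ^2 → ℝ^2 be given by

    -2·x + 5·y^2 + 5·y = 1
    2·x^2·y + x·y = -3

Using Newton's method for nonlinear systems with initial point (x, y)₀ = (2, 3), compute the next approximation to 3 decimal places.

(1.373, 1.393)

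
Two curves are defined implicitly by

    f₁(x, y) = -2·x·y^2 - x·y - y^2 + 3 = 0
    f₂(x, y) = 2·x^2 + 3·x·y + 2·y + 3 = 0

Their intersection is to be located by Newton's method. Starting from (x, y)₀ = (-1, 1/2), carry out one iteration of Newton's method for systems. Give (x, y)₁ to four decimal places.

(1.1250, -0.3125)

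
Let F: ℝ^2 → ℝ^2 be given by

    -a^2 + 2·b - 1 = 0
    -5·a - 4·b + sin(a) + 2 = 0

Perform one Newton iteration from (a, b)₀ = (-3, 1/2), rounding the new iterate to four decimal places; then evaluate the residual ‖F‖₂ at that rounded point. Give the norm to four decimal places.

0.2765

At (-3, 1/2): F = (-9.0000, 14.858880).
Jacobian J = [[-2·a, 2], [cos(a) - 5, -4]].
At the point, J = [[6.0000, 2.0000], [-5.989992, -4.0000]] (det J = -12.020015).
Solving J·Δ = −F gives Δ = (0.5226, 2.9321).
Then the next iterate is (a, b)₁ = (-2.4774, 3.4321).
Re-evaluating at (-2.4774, 3.4321): F = (-0.273311, 0.042176), so ‖F‖₂ = 0.2765.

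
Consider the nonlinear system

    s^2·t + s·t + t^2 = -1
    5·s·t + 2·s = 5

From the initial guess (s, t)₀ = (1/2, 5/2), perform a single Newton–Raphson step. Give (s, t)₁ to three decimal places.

At (1/2, 5/2): F = (9.125, 2.250).
Jacobian J = [[2·s·t + t, s^2 + s + 2·t], [5·t + 2, 5·s]].
At the point, J = [[5.000, 5.750], [14.500, 2.500]] (det J = -70.875).
Solving J·Δ = −F gives Δ = (0.139, -1.708).
Then the next iterate is (s, t)₁ = (0.639, 0.792).

(0.639, 0.792)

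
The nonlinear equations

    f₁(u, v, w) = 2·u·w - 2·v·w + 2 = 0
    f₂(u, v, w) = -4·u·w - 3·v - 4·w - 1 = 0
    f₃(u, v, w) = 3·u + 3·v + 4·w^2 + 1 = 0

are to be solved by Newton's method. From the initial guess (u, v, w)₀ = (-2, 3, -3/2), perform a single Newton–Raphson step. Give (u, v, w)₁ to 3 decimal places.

(-1.133, 0.200, -0.900)

At (-2, 3, -3/2): F = (17.000, -16.000, 13.000).
Jacobian J = [[2·w, -2·w, 2·u - 2·v], [-4·w, -3, -4·u - 4], [3, 3, 8·w]].
At the point, J = [[-3.000, 3.000, -10.000], [6.000, -3.000, 4.000], [3.000, 3.000, -12.000]] (det J = -90.000).
Solving J·Δ = −F gives Δ = (0.867, -2.800, 0.600).
Then the next iterate is (u, v, w)₁ = (-1.133, 0.200, -0.900).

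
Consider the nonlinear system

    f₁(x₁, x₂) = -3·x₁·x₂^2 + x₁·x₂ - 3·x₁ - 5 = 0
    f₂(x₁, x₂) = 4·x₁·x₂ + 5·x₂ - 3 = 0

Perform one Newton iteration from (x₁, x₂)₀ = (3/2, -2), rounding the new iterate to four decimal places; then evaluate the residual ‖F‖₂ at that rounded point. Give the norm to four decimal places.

At (3/2, -2): F = (-30.5000, -25.0000).
Jacobian J = [[-3·x₂^2 + x₂ - 3, -6·x₁·x₂ + x₁], [4·x₂, 4·x₁ + 5]].
At the point, J = [[-17.0000, 19.5000], [-8.0000, 11.0000]] (det J = -31.0000).
Solving J·Δ = −F gives Δ = (4.9032, 5.8387).
Then the next iterate is (x₁, x₂)₁ = (6.4032, 3.8387).
Re-evaluating at (6.4032, 3.8387): F = (-282.694958, 114.513355), so ‖F‖₂ = 305.0078.

305.0078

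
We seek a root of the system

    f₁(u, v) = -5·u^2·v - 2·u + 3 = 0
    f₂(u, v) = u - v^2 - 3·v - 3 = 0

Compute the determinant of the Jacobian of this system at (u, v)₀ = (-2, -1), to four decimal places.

J = [[-10·u·v - 2, -5·u^2], [1, -2·v - 3]].
At the point, J = [[-22.0000, -20.0000], [1.0000, -1.0000]].
det J = 42.0000.

42.0000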